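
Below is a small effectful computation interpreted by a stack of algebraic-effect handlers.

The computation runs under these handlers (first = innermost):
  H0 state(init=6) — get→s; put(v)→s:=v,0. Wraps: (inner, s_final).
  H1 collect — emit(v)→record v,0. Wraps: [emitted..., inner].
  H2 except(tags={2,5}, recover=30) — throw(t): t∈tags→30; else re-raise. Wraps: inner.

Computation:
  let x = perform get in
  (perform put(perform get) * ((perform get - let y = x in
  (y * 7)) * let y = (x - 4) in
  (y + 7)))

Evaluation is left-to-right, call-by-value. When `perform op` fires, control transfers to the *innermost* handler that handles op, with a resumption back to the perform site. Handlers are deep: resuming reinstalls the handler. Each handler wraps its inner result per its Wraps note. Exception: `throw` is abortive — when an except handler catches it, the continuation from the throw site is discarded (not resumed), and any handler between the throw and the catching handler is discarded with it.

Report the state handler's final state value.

Working:
get @ H0 ⇒ 6
get @ H0 ⇒ 6
put(6) @ H0 ⇒ s:=6
get @ H0 ⇒ 6
H0 returns (0, 6)
H1 returns [(0, 6)]
H2 returns [(0, 6)]
= [(0, 6)]

Answer: 6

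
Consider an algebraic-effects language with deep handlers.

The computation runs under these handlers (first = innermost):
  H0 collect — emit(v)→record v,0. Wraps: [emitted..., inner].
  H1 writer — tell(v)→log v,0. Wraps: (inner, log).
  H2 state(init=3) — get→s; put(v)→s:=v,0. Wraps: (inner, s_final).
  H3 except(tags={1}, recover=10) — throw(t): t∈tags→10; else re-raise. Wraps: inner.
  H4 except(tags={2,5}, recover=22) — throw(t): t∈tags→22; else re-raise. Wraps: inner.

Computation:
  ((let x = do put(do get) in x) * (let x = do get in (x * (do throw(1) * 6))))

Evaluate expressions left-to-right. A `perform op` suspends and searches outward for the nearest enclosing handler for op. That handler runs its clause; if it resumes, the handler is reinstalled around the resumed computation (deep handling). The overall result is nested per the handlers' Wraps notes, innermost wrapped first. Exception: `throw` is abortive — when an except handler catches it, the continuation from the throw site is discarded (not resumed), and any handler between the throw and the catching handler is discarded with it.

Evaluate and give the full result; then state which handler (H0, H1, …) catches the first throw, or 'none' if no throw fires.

Answer: 10 ; first throw caught by: H3

Evaluation trace:
get @ H2 ⇒ 3
put(3) @ H2 ⇒ s:=3
get @ H2 ⇒ 3
throw(1) @ H3 caught ⇒ 10
H4 returns 10
= 10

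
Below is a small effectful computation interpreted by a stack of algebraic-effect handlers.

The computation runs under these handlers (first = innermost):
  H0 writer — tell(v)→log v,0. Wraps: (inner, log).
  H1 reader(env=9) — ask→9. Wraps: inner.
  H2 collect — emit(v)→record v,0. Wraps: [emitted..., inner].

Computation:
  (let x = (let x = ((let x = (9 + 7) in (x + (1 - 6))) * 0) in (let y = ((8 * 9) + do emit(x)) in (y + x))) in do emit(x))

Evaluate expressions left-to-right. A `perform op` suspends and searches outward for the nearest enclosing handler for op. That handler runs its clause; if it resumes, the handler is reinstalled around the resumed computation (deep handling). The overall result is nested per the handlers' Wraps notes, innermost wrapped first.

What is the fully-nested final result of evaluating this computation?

Working:
emit(0) @ H2 ⇒ out+=0
emit(72) @ H2 ⇒ out+=72
H0 returns (0, ())
H1 returns (0, ())
H2 returns [0, 72, (0, ())]
= [0, 72, (0, ())]

Answer: [0, 72, (0, ())]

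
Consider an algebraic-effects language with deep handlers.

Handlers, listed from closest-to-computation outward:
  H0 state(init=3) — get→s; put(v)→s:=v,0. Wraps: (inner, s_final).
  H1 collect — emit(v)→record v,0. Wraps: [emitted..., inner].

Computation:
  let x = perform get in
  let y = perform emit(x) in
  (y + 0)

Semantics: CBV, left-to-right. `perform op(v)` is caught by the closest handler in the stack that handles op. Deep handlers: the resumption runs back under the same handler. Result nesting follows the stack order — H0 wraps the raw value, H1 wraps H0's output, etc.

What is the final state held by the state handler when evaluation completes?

Working:
get @ H0 ⇒ 3
emit(3) @ H1 ⇒ out+=3
H0 returns (0, 3)
H1 returns [3, (0, 3)]
= [3, (0, 3)]

Answer: 3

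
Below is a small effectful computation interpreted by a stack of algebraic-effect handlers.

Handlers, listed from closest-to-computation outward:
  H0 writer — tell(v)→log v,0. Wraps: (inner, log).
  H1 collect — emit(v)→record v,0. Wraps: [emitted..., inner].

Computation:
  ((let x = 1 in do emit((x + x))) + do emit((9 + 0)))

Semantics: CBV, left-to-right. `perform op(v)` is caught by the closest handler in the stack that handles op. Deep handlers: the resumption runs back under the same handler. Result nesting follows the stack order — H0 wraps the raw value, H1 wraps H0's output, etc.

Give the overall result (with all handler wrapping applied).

Step-by-step:
emit(2) @ H1 ⇒ out+=2
emit(9) @ H1 ⇒ out+=9
H0 returns (0, ())
H1 returns [2, 9, (0, ())]
= [2, 9, (0, ())]

Answer: [2, 9, (0, ())]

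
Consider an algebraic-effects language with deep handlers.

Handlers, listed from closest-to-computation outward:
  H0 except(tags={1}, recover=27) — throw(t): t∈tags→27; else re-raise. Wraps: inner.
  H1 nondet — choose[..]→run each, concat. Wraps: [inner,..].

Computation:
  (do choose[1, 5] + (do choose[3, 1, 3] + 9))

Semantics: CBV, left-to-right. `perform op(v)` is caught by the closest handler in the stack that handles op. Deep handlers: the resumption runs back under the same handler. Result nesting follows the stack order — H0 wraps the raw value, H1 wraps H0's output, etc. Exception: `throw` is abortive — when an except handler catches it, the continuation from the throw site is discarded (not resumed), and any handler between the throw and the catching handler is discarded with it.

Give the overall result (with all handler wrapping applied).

Working:
choose[1, 5] @ H1
  branch[0] choose=1:
    choose[3, 1, 3] @ H1
      branch[0] choose=3:
        H0 returns 13
        H1 returns [13]
      branch[1] choose=1:
        H0 returns 11
        H1 returns [11]
      branch[2] choose=3:
        H0 returns 13
        H1 returns [13]
  branch[1] choose=5:
    choose[3, 1, 3] @ H1
      branch[0] choose=3:
        H0 returns 17
        H1 returns [17]
      branch[1] choose=1:
        H0 returns 15
        H1 returns [15]
      branch[2] choose=3:
        H0 returns 17
        H1 returns [17]
= [13, 11, 13, 17, 15, 17]

Answer: [13, 11, 13, 17, 15, 17]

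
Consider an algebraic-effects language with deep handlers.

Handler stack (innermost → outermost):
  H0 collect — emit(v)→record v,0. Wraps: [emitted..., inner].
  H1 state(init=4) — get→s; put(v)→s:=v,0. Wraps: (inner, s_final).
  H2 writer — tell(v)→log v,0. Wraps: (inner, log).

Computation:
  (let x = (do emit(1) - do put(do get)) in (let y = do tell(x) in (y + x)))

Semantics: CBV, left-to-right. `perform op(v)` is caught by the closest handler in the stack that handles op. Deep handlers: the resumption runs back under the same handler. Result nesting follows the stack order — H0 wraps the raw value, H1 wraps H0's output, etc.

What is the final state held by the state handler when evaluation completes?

Answer: 4

Step-by-step:
emit(1) @ H0 ⇒ out+=1
get @ H1 ⇒ 4
put(4) @ H1 ⇒ s:=4
tell(0) @ H2 ⇒ log+=0
H0 returns [1, 0]
H1 returns ([1, 0], 4)
H2 returns (([1, 0], 4), (0))
= (([1, 0], 4), (0))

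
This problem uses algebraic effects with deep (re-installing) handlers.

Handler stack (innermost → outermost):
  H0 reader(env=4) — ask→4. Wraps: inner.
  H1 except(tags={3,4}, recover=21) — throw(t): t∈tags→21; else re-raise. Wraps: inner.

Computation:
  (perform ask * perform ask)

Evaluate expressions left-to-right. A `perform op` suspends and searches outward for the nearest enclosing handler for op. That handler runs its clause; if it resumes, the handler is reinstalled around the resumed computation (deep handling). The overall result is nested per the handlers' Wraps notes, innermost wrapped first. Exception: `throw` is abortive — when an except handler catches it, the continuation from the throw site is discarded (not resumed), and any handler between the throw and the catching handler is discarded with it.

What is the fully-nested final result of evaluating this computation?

Answer: 16

Evaluation trace:
ask @ H0 ⇒ 4
ask @ H0 ⇒ 4
H0 returns 16
H1 returns 16
= 16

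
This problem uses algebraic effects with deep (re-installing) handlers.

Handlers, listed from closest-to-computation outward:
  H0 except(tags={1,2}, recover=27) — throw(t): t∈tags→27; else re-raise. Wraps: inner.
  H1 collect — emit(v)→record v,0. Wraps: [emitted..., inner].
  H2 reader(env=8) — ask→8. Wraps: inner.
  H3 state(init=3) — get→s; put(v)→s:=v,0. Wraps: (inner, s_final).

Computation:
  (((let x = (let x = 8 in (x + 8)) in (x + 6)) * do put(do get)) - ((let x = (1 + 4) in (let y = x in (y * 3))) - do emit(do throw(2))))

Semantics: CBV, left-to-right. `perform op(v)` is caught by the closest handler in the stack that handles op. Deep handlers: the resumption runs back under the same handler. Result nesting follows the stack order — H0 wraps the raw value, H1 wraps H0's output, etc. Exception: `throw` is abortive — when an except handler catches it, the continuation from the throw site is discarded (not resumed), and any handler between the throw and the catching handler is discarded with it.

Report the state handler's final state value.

Answer: 3

Evaluation trace:
get @ H3 ⇒ 3
put(3) @ H3 ⇒ s:=3
throw(2) @ H0 caught ⇒ 27
H1 returns [27]
H2 returns [27]
H3 returns ([27], 3)
= ([27], 3)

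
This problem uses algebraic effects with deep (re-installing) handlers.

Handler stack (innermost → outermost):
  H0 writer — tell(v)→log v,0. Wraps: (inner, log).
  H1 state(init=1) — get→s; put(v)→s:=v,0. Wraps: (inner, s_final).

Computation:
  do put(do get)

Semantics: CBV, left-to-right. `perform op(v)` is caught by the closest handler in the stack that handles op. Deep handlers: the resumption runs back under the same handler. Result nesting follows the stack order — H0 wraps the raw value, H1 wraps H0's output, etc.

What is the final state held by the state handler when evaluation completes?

Working:
get @ H1 ⇒ 1
put(1) @ H1 ⇒ s:=1
H0 returns (0, ())
H1 returns ((0, ()), 1)
= ((0, ()), 1)

Answer: 1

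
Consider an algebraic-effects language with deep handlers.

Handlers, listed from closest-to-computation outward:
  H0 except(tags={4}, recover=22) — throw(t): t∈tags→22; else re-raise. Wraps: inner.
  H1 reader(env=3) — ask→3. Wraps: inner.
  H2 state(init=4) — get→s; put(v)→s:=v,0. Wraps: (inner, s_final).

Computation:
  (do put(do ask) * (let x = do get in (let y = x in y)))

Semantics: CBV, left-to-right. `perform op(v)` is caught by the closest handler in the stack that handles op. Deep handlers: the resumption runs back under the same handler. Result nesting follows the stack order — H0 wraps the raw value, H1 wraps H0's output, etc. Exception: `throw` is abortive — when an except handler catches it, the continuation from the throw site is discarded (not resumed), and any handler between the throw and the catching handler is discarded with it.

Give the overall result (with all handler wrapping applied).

Step-by-step:
ask @ H1 ⇒ 3
put(3) @ H2 ⇒ s:=3
get @ H2 ⇒ 3
H0 returns 0
H1 returns 0
H2 returns (0, 3)
= (0, 3)

Answer: (0, 3)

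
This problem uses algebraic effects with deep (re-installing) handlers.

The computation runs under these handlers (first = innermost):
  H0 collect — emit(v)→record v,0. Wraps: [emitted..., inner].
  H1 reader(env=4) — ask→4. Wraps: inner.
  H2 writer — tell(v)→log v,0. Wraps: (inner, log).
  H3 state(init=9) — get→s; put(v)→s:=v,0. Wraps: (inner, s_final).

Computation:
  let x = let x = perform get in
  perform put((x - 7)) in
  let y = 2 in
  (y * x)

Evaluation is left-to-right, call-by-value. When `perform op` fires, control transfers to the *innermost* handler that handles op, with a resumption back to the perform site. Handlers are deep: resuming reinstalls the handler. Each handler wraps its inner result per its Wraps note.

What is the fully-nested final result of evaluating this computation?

Answer: (([0], ()), 2)

Evaluation trace:
get @ H3 ⇒ 9
put(2) @ H3 ⇒ s:=2
H0 returns [0]
H1 returns [0]
H2 returns ([0], ())
H3 returns (([0], ()), 2)
= (([0], ()), 2)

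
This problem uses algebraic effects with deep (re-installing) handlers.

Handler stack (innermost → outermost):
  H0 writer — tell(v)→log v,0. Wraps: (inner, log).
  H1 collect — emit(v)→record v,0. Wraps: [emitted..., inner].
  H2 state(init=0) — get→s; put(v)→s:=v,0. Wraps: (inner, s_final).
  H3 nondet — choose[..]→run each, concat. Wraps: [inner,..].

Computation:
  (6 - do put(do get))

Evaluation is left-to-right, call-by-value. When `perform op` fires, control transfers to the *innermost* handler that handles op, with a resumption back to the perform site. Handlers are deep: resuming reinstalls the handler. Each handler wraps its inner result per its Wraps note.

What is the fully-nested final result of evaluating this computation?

Evaluation trace:
get @ H2 ⇒ 0
put(0) @ H2 ⇒ s:=0
H0 returns (6, ())
H1 returns [(6, ())]
H2 returns ([(6, ())], 0)
H3 returns [([(6, ())], 0)]
= [([(6, ())], 0)]

Answer: [([(6, ())], 0)]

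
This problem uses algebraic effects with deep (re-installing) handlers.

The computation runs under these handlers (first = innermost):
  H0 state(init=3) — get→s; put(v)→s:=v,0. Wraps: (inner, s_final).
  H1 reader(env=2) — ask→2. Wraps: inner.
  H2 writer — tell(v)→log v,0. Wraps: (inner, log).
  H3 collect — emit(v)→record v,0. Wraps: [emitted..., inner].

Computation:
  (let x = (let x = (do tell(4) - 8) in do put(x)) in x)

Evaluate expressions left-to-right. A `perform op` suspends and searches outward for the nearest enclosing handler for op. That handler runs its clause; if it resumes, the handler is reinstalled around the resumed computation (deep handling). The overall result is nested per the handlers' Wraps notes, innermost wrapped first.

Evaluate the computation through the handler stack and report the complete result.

Answer: [((0, -8), (4))]

Working:
tell(4) @ H2 ⇒ log+=4
put(-8) @ H0 ⇒ s:=-8
H0 returns (0, -8)
H1 returns (0, -8)
H2 returns ((0, -8), (4))
H3 returns [((0, -8), (4))]
= [((0, -8), (4))]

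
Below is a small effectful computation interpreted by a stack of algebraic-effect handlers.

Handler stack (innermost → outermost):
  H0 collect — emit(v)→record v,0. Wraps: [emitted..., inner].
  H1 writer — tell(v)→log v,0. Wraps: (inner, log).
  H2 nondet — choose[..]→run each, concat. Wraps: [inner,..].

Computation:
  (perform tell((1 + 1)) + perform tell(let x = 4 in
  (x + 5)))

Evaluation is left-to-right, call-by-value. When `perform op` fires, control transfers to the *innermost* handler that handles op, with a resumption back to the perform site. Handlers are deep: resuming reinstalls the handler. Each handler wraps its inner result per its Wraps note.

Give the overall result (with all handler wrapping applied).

Answer: [([0], (2, 9))]

Working:
tell(2) @ H1 ⇒ log+=2
tell(9) @ H1 ⇒ log+=9
H0 returns [0]
H1 returns ([0], (2, 9))
H2 returns [([0], (2, 9))]
= [([0], (2, 9))]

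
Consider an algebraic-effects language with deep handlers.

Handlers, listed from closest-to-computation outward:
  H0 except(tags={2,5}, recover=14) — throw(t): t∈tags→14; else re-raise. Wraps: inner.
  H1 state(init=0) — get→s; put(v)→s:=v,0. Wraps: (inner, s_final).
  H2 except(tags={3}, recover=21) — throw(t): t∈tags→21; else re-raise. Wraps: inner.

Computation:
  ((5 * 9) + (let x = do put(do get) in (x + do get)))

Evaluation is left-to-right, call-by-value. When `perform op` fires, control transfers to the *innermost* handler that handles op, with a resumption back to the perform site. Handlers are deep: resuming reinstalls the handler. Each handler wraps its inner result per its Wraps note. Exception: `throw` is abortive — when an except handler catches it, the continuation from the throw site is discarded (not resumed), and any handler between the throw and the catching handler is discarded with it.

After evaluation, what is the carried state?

Answer: 0

Evaluation trace:
get @ H1 ⇒ 0
put(0) @ H1 ⇒ s:=0
get @ H1 ⇒ 0
H0 returns 45
H1 returns (45, 0)
H2 returns (45, 0)
= (45, 0)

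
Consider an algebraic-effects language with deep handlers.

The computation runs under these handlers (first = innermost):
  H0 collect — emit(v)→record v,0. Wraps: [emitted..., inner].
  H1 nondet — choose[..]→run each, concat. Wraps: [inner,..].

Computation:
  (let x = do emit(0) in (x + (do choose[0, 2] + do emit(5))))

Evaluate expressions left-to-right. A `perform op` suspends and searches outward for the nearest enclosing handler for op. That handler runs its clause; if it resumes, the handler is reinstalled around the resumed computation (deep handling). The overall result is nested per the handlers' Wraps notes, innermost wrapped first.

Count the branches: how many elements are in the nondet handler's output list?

Evaluation trace:
emit(0) @ H0 ⇒ out+=0
choose[0, 2] @ H1
  branch[0] choose=0:
    emit(5) @ H0 ⇒ out+=5
    H0 returns [0, 5, 0]
    H1 returns [[0, 5, 0]]
  branch[1] choose=2:
    emit(5) @ H0 ⇒ out+=5
    H0 returns [0, 5, 2]
    H1 returns [[0, 5, 2]]
= [[0, 5, 0], [0, 5, 2]]

Answer: 2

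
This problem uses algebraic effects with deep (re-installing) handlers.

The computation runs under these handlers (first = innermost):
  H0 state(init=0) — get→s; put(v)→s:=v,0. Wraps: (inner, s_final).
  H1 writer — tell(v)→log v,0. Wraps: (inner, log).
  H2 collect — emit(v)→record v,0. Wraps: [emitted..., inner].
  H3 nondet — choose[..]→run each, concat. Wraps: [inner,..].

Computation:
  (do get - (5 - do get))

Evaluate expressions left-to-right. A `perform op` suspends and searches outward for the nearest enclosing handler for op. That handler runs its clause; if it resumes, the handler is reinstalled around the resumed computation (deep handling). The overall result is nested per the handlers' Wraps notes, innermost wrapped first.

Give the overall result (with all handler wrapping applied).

Answer: [[((-5, 0), ())]]

Working:
get @ H0 ⇒ 0
get @ H0 ⇒ 0
H0 returns (-5, 0)
H1 returns ((-5, 0), ())
H2 returns [((-5, 0), ())]
H3 returns [[((-5, 0), ())]]
= [[((-5, 0), ())]]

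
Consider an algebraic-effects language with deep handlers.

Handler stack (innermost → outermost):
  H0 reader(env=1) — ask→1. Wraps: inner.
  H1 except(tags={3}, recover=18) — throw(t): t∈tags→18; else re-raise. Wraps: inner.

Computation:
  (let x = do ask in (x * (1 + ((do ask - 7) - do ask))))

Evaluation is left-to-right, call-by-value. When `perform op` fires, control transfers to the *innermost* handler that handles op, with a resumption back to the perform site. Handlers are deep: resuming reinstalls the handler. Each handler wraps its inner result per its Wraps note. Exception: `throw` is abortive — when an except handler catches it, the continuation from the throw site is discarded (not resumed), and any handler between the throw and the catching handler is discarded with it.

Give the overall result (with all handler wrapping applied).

Working:
ask @ H0 ⇒ 1
ask @ H0 ⇒ 1
ask @ H0 ⇒ 1
H0 returns -6
H1 returns -6
= -6

Answer: -6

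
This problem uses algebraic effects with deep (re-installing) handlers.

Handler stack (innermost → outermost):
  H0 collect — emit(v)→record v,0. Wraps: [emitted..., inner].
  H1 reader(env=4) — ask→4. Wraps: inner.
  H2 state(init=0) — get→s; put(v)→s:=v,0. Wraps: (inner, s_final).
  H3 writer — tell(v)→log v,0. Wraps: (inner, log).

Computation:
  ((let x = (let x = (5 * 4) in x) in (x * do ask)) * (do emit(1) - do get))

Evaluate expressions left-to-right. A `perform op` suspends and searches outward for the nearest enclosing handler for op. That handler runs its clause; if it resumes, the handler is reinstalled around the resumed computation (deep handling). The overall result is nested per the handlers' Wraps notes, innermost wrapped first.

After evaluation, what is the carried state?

Answer: 0

Step-by-step:
ask @ H1 ⇒ 4
emit(1) @ H0 ⇒ out+=1
get @ H2 ⇒ 0
H0 returns [1, 0]
H1 returns [1, 0]
H2 returns ([1, 0], 0)
H3 returns (([1, 0], 0), ())
= (([1, 0], 0), ())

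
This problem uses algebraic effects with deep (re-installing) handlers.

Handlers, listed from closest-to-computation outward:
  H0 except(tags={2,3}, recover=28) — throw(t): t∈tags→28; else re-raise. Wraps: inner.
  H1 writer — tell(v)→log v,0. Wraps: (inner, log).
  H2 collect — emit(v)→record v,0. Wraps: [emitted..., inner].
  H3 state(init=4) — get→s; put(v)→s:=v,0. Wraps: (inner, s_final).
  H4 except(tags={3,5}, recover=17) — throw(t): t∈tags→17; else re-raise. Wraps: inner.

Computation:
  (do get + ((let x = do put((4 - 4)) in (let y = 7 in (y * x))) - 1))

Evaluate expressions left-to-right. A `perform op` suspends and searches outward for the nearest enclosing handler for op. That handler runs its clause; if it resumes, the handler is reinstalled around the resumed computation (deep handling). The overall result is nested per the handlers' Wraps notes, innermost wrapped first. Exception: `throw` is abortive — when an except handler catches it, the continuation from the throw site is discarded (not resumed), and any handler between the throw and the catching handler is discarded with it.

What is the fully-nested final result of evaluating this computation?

Answer: ([(3, ())], 0)

Evaluation trace:
get @ H3 ⇒ 4
put(0) @ H3 ⇒ s:=0
H0 returns 3
H1 returns (3, ())
H2 returns [(3, ())]
H3 returns ([(3, ())], 0)
H4 returns ([(3, ())], 0)
= ([(3, ())], 0)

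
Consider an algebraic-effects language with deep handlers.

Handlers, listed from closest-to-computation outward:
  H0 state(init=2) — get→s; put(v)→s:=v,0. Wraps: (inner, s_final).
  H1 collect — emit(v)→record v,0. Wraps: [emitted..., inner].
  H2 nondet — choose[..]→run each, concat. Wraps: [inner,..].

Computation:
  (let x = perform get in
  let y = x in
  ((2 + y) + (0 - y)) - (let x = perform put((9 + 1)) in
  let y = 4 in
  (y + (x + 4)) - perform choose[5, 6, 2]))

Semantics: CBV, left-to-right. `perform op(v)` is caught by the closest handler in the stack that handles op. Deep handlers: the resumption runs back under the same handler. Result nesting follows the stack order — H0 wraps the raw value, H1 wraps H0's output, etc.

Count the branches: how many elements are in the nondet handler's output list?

Answer: 3

Evaluation trace:
get @ H0 ⇒ 2
put(10) @ H0 ⇒ s:=10
choose[5, 6, 2] @ H2
  branch[0] choose=5:
    H0 returns (-1, 10)
    H1 returns [(-1, 10)]
    H2 returns [[(-1, 10)]]
  branch[1] choose=6:
    H0 returns (0, 10)
    H1 returns [(0, 10)]
    H2 returns [[(0, 10)]]
  branch[2] choose=2:
    H0 returns (-4, 10)
    H1 returns [(-4, 10)]
    H2 returns [[(-4, 10)]]
= [[(-1, 10)], [(0, 10)], [(-4, 10)]]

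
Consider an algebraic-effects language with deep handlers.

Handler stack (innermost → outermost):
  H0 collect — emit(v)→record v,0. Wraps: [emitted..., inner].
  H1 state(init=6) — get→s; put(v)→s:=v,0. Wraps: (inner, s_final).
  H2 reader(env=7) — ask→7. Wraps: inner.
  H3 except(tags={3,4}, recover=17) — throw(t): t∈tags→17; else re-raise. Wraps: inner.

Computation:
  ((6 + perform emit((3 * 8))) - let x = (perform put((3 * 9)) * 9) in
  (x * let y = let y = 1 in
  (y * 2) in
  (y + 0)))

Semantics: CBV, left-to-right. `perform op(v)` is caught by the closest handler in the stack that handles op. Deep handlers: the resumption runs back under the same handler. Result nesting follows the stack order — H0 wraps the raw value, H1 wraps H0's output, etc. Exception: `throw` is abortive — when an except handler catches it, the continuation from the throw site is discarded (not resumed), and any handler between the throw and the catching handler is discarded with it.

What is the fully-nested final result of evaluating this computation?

Answer: ([24, 6], 27)

Step-by-step:
emit(24) @ H0 ⇒ out+=24
put(27) @ H1 ⇒ s:=27
H0 returns [24, 6]
H1 returns ([24, 6], 27)
H2 returns ([24, 6], 27)
H3 returns ([24, 6], 27)
= ([24, 6], 27)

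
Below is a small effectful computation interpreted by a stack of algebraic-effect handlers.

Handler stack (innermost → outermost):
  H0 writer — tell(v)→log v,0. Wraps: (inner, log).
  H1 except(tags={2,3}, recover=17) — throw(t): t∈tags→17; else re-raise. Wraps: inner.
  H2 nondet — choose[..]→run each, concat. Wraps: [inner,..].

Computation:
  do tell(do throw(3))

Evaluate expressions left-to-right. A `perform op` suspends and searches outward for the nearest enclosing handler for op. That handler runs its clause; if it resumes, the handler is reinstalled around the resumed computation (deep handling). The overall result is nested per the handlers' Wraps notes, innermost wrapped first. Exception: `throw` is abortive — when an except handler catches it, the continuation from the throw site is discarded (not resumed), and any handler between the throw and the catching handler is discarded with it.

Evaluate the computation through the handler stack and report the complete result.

Answer: [17]

Evaluation trace:
throw(3) @ H1 caught ⇒ 17
H2 returns [17]
= [17]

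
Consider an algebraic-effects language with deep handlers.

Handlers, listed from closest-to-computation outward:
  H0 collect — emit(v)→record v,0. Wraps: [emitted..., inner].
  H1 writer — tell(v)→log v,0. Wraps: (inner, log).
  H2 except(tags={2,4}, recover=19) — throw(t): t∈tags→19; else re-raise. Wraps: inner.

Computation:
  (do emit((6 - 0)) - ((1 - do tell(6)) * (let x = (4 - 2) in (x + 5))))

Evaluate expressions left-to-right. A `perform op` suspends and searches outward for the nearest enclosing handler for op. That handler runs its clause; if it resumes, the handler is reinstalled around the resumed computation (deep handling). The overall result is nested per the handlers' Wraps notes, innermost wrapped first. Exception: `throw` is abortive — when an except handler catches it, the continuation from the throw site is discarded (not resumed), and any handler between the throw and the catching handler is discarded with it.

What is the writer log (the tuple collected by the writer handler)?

Answer: (6)

Step-by-step:
emit(6) @ H0 ⇒ out+=6
tell(6) @ H1 ⇒ log+=6
H0 returns [6, -7]
H1 returns ([6, -7], (6))
H2 returns ([6, -7], (6))
= ([6, -7], (6))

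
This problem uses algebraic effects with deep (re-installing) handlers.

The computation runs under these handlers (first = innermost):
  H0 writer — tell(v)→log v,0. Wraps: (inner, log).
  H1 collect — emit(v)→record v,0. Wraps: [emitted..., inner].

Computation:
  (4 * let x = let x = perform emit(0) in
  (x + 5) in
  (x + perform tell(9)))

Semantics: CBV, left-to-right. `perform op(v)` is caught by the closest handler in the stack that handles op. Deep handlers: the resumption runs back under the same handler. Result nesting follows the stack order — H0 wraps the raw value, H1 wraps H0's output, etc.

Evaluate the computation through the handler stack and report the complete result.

Working:
emit(0) @ H1 ⇒ out+=0
tell(9) @ H0 ⇒ log+=9
H0 returns (20, (9))
H1 returns [0, (20, (9))]
= [0, (20, (9))]

Answer: [0, (20, (9))]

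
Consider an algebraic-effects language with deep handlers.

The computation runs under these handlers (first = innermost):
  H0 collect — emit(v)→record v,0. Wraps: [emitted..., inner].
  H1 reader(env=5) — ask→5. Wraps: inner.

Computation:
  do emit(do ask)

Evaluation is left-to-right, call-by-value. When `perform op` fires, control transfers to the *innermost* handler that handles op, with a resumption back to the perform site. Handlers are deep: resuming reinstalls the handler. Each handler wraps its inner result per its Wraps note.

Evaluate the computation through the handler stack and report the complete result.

Evaluation trace:
ask @ H1 ⇒ 5
emit(5) @ H0 ⇒ out+=5
H0 returns [5, 0]
H1 returns [5, 0]
= [5, 0]

Answer: [5, 0]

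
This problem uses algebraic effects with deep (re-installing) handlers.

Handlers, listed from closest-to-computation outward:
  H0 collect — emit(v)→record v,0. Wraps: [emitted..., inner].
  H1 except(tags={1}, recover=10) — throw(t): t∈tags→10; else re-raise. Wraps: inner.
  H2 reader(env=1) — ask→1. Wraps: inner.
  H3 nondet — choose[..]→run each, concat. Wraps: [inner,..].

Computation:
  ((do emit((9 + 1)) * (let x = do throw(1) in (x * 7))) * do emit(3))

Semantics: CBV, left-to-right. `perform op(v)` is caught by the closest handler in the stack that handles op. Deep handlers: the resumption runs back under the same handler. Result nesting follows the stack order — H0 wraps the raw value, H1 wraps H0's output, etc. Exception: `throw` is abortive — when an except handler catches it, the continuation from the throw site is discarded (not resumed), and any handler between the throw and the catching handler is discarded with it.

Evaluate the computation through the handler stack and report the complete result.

Answer: [10]

Working:
emit(10) @ H0 ⇒ out+=10
throw(1) @ H1 caught ⇒ 10
H2 returns 10
H3 returns [10]
= [10]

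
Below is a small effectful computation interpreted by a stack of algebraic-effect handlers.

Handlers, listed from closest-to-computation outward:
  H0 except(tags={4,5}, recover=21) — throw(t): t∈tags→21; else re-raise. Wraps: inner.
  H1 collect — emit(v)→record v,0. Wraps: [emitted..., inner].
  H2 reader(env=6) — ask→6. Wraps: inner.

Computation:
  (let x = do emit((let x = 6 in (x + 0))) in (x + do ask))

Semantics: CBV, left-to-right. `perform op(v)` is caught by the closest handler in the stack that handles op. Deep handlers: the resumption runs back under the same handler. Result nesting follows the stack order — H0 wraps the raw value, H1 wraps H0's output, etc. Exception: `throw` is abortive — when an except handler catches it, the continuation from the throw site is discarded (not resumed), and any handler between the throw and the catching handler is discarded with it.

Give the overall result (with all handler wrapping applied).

Working:
emit(6) @ H1 ⇒ out+=6
ask @ H2 ⇒ 6
H0 returns 6
H1 returns [6, 6]
H2 returns [6, 6]
= [6, 6]

Answer: [6, 6]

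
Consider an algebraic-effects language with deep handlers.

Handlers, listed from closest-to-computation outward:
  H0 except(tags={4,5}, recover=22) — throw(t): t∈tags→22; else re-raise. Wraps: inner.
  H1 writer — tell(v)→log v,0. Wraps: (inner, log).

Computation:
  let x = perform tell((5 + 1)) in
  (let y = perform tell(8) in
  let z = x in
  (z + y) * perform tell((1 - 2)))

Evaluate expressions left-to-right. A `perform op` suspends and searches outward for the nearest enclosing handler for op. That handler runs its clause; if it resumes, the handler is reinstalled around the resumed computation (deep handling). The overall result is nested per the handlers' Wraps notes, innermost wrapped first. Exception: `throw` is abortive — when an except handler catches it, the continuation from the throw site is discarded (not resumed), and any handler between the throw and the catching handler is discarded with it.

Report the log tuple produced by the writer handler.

Answer: (6, 8, -1)

Working:
tell(6) @ H1 ⇒ log+=6
tell(8) @ H1 ⇒ log+=8
tell(-1) @ H1 ⇒ log+=-1
H0 returns 0
H1 returns (0, (6, 8, -1))
= (0, (6, 8, -1))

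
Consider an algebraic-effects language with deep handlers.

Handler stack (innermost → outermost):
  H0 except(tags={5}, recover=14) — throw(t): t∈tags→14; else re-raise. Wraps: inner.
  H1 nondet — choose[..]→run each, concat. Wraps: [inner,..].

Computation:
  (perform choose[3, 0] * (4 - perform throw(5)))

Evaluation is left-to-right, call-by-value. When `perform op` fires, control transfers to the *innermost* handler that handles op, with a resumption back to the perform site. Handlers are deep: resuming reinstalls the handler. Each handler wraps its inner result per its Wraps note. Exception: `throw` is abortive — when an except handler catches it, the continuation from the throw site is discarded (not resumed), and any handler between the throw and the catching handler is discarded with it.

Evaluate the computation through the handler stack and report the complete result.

Answer: [14, 14]

Step-by-step:
choose[3, 0] @ H1
  branch[0] choose=3:
    throw(5) @ H0 caught ⇒ 14
    H1 returns [14]
  branch[1] choose=0:
    throw(5) @ H0 caught ⇒ 14
    H1 returns [14]
= [14, 14]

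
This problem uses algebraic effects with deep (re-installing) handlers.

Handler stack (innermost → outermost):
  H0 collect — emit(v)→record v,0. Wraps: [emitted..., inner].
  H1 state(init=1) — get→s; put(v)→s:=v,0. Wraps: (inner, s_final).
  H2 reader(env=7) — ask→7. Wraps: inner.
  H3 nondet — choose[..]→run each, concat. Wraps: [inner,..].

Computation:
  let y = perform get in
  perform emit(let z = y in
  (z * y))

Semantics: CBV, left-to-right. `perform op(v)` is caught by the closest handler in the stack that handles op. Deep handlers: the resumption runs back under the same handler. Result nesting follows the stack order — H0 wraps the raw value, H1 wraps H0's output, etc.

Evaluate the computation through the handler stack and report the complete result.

Answer: [([1, 0], 1)]

Working:
get @ H1 ⇒ 1
emit(1) @ H0 ⇒ out+=1
H0 returns [1, 0]
H1 returns ([1, 0], 1)
H2 returns ([1, 0], 1)
H3 returns [([1, 0], 1)]
= [([1, 0], 1)]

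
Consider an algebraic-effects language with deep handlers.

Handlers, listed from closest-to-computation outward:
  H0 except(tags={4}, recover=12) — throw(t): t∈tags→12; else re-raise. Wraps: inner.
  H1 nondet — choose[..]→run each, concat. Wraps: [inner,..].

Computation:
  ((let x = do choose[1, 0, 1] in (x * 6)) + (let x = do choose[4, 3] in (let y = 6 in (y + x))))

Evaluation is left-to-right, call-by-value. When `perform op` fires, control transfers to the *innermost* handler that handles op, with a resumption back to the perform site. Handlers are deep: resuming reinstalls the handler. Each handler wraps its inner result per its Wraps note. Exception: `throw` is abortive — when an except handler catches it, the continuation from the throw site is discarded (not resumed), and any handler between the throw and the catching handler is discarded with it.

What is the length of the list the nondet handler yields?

Answer: 6

Step-by-step:
choose[1, 0, 1] @ H1
  branch[0] choose=1:
    choose[4, 3] @ H1
      branch[0] choose=4:
        H0 returns 16
        H1 returns [16]
      branch[1] choose=3:
        H0 returns 15
        H1 returns [15]
  branch[1] choose=0:
    choose[4, 3] @ H1
      branch[0] choose=4:
        H0 returns 10
        H1 returns [10]
      branch[1] choose=3:
        H0 returns 9
        H1 returns [9]
  branch[2] choose=1:
    choose[4, 3] @ H1
      branch[0] choose=4:
        H0 returns 16
        H1 returns [16]
      branch[1] choose=3:
        H0 returns 15
        H1 returns [15]
= [16, 15, 10, 9, 16, 15]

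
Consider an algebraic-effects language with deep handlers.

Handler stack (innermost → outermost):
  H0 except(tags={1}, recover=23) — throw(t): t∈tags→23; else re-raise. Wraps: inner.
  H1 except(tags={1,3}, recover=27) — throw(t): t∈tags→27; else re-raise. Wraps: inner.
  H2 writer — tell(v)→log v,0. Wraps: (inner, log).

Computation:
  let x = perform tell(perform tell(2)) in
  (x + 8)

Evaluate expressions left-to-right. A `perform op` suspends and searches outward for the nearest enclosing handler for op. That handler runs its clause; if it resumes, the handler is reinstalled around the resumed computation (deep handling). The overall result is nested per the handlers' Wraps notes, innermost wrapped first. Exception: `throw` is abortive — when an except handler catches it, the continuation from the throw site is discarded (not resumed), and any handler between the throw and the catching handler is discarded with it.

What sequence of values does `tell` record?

Answer: (2, 0)

Working:
tell(2) @ H2 ⇒ log+=2
tell(0) @ H2 ⇒ log+=0
H0 returns 8
H1 returns 8
H2 returns (8, (2, 0))
= (8, (2, 0))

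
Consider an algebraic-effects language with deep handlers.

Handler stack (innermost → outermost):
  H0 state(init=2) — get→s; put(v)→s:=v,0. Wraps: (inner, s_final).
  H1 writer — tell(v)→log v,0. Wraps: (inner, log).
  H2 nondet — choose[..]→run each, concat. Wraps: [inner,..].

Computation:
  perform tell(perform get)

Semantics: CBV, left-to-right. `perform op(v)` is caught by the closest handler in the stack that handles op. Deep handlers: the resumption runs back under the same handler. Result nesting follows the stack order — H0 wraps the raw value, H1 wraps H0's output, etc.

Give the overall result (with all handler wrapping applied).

Evaluation trace:
get @ H0 ⇒ 2
tell(2) @ H1 ⇒ log+=2
H0 returns (0, 2)
H1 returns ((0, 2), (2))
H2 returns [((0, 2), (2))]
= [((0, 2), (2))]

Answer: [((0, 2), (2))]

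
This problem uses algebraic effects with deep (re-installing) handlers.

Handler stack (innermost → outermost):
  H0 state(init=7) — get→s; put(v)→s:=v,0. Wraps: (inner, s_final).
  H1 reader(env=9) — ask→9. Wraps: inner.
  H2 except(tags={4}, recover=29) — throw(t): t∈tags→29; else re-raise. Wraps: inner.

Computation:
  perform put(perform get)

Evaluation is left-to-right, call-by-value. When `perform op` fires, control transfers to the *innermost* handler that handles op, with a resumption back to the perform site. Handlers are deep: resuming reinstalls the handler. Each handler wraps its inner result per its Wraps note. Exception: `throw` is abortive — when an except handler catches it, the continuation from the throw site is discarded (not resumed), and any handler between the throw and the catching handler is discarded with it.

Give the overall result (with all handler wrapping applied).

Answer: (0, 7)

Working:
get @ H0 ⇒ 7
put(7) @ H0 ⇒ s:=7
H0 returns (0, 7)
H1 returns (0, 7)
H2 returns (0, 7)
= (0, 7)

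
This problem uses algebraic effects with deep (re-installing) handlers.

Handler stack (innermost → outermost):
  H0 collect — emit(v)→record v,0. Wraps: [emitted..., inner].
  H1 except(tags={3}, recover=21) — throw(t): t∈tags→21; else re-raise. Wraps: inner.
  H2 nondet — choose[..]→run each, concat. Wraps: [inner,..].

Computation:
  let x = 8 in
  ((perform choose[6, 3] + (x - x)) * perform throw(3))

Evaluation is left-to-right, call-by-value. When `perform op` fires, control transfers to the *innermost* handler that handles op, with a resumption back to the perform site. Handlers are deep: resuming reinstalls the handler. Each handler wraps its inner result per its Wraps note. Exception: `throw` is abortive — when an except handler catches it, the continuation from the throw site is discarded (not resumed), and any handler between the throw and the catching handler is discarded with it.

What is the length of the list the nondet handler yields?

Answer: 2

Evaluation trace:
choose[6, 3] @ H2
  branch[0] choose=6:
    throw(3) @ H1 caught ⇒ 21
    H2 returns [21]
  branch[1] choose=3:
    throw(3) @ H1 caught ⇒ 21
    H2 returns [21]
= [21, 21]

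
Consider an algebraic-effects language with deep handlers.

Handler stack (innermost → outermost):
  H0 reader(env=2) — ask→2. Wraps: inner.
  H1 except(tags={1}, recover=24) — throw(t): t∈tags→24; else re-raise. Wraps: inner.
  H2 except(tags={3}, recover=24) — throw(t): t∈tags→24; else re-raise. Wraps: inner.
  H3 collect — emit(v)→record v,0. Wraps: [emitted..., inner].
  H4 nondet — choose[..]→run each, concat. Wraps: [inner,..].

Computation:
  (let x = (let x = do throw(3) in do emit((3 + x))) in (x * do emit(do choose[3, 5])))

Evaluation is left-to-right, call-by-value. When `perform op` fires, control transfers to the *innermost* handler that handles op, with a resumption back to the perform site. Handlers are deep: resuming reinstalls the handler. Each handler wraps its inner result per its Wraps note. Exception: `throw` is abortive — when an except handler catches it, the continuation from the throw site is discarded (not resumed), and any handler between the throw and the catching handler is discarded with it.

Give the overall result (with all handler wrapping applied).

Step-by-step:
throw(3) @ H1 re-raised
throw(3) @ H2 caught ⇒ 24
H3 returns [24]
H4 returns [[24]]
= [[24]]

Answer: [[24]]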